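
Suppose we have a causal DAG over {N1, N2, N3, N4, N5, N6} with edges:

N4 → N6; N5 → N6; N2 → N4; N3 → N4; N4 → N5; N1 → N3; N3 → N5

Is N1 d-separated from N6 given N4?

4 paths connect N1 and N6; each must be blocked for d-separation to hold:
Path 1: N1 → N3 → N4 → N6
  N4 is a chain here and N4 is conditioned on, so the path is blocked at N4.
Path 2: N1 → N3 → N4 → N5 → N6
  N4 is a chain here and N4 is conditioned on, so the path is blocked at N4.
Path 3: N1 → N3 → N5 ← N4 → N6
  N5 is a collider here and neither N5 nor any of its descendants is conditioned on, so the collider stays closed — the path is blocked at N5.
Path 4: N1 → N3 → N5 → N6
  N3 is a chain and N3 is not conditioned on; N5 is a chain and N5 is not conditioned on — no node blocks this path, so it is active.
Because an active path exists, N1 and N6 are not d-separated.

No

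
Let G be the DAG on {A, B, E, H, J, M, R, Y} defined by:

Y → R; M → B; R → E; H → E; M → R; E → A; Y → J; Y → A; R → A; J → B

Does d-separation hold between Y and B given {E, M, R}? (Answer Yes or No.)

We examine all 4 paths between Y and B:
  1. Y → R ← M → B — R:collider[open]; M:fork[blocks] ⇒ blocked
  2. Y → J → B — J:chain[open] ⇒ active
  3. Y → A ← R ← M → B — A:collider[blocks]; R:chain[blocks]; M:fork[blocks] ⇒ blocked
  4. Y → A ← E ← R ← M → B — A:collider[blocks]; E:chain[blocks]; R:chain[blocks]; M:fork[blocks] ⇒ blocked
At least one path is unblocked, so d-separation fails.

No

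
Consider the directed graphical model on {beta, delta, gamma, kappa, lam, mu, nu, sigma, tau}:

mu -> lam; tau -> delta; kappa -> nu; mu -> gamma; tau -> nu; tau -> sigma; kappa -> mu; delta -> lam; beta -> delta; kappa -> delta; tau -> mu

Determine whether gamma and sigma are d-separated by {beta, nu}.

No

We examine all 5 paths between gamma and sigma:
Path 1: gamma ← mu ← tau → sigma
  mu is a chain and mu is not conditioned on; tau is a fork and tau is not conditioned on — no node blocks this path, so it is active.
Path 2: gamma ← mu ← kappa → nu ← tau → sigma
  mu is a chain and mu is not conditioned on; kappa is a fork and kappa is not conditioned on; nu is a collider and nu is conditioned on, which opens it; tau is a fork and tau is not conditioned on — no node blocks this path, so it is active.
Path 3: gamma ← mu ← kappa → delta ← tau → sigma
  delta is a collider here and neither delta nor any of its descendants is conditioned on, so the collider stays closed — the path is blocked at delta.
Path 4: gamma ← mu → lam ← delta ← tau → sigma
  lam is a collider here and neither lam nor any of its descendants is conditioned on, so the collider stays closed — the path is blocked at lam.
Path 5: gamma ← mu → lam ← delta ← kappa → nu ← tau → sigma
  lam is a collider here and neither lam nor any of its descendants is conditioned on, so the collider stays closed — the path is blocked at lam.
Because an active path exists, gamma and sigma are not d-separated.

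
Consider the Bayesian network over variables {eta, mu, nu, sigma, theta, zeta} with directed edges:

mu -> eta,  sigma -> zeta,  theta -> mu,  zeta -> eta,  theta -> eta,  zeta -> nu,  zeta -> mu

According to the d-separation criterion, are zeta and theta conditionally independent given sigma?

Yes — zeta and theta are d-separated given {sigma}.

Enumerating the 4 paths from zeta to theta and testing each for blocking by {sigma}:
  1. zeta → mu ← theta — mu:collider[blocks] ⇒ blocked
  2. zeta → mu → eta ← theta — mu:chain[open]; eta:collider[blocks] ⇒ blocked
  3. zeta → eta ← mu ← theta — eta:collider[blocks]; mu:chain[open] ⇒ blocked
  4. zeta → eta ← theta — eta:collider[blocks] ⇒ blocked
Every path is blocked, so zeta and theta are d-separated given {sigma}.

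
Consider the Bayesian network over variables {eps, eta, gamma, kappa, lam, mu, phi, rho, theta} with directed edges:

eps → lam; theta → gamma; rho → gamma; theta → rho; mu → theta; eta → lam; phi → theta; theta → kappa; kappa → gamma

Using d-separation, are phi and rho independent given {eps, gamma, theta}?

Yes

Enumerating the 3 paths from phi to rho and testing each for blocking by {eps, gamma, theta}:
Path 1: phi → theta → kappa → gamma ← rho
  theta is a chain here and theta is conditioned on, so the path is blocked at theta.
Path 2: phi → theta → gamma ← rho
  theta is a chain here and theta is conditioned on, so the path is blocked at theta.
Path 3: phi → theta → rho
  theta is a chain here and theta is conditioned on, so the path is blocked at theta.
All paths are blocked; phi ⊥ rho | {eps, gamma, theta} holds.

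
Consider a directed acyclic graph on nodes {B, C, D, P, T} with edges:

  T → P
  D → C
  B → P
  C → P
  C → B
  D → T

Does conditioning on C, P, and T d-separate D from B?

4 paths connect D and B; each must be blocked for d-separation to hold:
Path 1: D → C → B
  C is a chain here and C is conditioned on, so the path is blocked at C.
Path 2: D → C → P ← B
  C is a chain here and C is conditioned on, so the path is blocked at C.
Path 3: D → T → P ← B
  T is a chain here and T is conditioned on, so the path is blocked at T.
Path 4: D → T → P ← C → B
  T is a chain here and T is conditioned on, so the path is blocked at T.
Every path is blocked, so D and B are d-separated given {C, P, T}.

Yes — D and B are d-separated given {C, P, T}.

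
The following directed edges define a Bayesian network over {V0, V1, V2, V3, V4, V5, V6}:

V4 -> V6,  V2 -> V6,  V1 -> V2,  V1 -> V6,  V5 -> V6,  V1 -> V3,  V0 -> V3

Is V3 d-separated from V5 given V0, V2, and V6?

No

Enumerating the 2 paths from V3 to V5 and testing each for blocking by {V0, V2, V6}:
Path 1: V3 ← V1 → V2 → V6 ← V5
  V2 is a chain here and V2 is conditioned on, so the path is blocked at V2.
Path 2: V3 ← V1 → V6 ← V5
  V1 is a fork and V1 is not conditioned on; V6 is a collider and V6 is conditioned on, which opens it — no node blocks this path, so it is active.
At least one path is unblocked, so d-separation fails.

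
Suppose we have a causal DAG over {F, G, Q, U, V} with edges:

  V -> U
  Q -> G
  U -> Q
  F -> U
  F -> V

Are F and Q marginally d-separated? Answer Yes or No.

There are 2 undirected paths between F and Q; checking each against the conditioning set ∅:
  1. F → U → Q — U:chain[open] ⇒ active
  2. F → V → U → Q — V:chain[open]; U:chain[open] ⇒ active
Because an active path exists, F and Q are not d-separated.

No — F and Q are not d-separated given ∅.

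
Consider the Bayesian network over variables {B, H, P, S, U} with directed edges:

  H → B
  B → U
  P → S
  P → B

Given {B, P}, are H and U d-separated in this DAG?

There is one path between H and U:
  1. H → B → U — B:chain[blocks] ⇒ blocked
Every path is blocked, so H and U are d-separated given {B, P}.

Yes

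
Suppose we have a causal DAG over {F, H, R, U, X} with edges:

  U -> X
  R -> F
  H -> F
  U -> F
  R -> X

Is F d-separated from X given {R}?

No

Enumerating the 2 paths from F to X and testing each for blocking by {R}:
Path 1: F ← U → X
  U is a fork and U is not conditioned on — no node blocks this path, so it is active.
Path 2: F ← R → X
  R is a fork here and R is conditioned on, so the path is blocked at R.
Since the path F ← U → X is active, F and X are not d-separated given {R}.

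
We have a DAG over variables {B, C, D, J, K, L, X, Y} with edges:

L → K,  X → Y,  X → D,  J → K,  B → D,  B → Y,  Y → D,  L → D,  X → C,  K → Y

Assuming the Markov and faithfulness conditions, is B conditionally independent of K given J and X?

There are 6 undirected paths between B and K; checking each against the conditioning set {J, X}:
Path 1: B → D ← X → Y ← K
  D is a collider here and neither D nor any of its descendants is conditioned on, so the collider stays closed — the path is blocked at D.
Path 2: B → D ← L → K
  D is a collider here and neither D nor any of its descendants is conditioned on, so the collider stays closed — the path is blocked at D.
Path 3: B → D ← Y ← K
  D is a collider here and neither D nor any of its descendants is conditioned on, so the collider stays closed — the path is blocked at D.
Path 4: B → Y ← X → D ← L → K
  Y is a collider here and neither Y nor any of its descendants is conditioned on, so the collider stays closed — the path is blocked at Y.
Path 5: B → Y → D ← L → K
  D is a collider here and neither D nor any of its descendants is conditioned on, so the collider stays closed — the path is blocked at D.
Path 6: B → Y ← K
  Y is a collider here and neither Y nor any of its descendants is conditioned on, so the collider stays closed — the path is blocked at Y.
Since every path is blocked, d-separation holds.

Yes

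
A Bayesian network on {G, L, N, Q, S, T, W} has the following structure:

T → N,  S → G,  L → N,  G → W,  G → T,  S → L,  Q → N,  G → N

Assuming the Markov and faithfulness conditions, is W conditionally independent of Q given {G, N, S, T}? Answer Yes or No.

We examine all 3 paths between W and Q:
Path 1: W ← G → N ← Q
  G is a fork here and G is conditioned on, so the path is blocked at G.
Path 2: W ← G → T → N ← Q
  G is a fork here and G is conditioned on, so the path is blocked at G.
Path 3: W ← G ← S → L → N ← Q
  G is a chain here and G is conditioned on, so the path is blocked at G.
Every path is blocked, so W and Q are d-separated given {G, N, S, T}.

Yes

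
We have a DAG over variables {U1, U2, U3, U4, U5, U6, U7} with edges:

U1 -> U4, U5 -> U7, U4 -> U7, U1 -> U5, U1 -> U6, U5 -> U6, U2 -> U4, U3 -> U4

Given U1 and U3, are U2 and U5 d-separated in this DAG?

There are 3 undirected paths between U2 and U5; checking each against the conditioning set {U1, U3}:
Path 1: U2 → U4 → U7 ← U5
  U7 is a collider here and neither U7 nor any of its descendants is conditioned on, so the collider stays closed — the path is blocked at U7.
Path 2: U2 → U4 ← U1 → U5
  U4 is a collider here and neither U4 nor any of its descendants is conditioned on, so the collider stays closed — the path is blocked at U4.
Path 3: U2 → U4 ← U1 → U6 ← U5
  U4 is a collider here and neither U4 nor any of its descendants is conditioned on, so the collider stays closed — the path is blocked at U4.
Since every path is blocked, d-separation holds.

Yes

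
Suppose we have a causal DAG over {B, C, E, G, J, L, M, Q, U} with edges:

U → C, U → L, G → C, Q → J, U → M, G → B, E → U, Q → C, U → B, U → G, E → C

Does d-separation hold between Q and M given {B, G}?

Yes

Enumerating the 4 paths from Q to M and testing each for blocking by {B, G}:
Path 1: Q → C ← E → U → M
  C is a collider here and neither C nor any of its descendants is conditioned on, so the collider stays closed — the path is blocked at C.
Path 2: Q → C ← U → M
  C is a collider here and neither C nor any of its descendants is conditioned on, so the collider stays closed — the path is blocked at C.
Path 3: Q → C ← G → B ← U → M
  C is a collider here and neither C nor any of its descendants is conditioned on, so the collider stays closed — the path is blocked at C.
Path 4: Q → C ← G ← U → M
  C is a collider here and neither C nor any of its descendants is conditioned on, so the collider stays closed — the path is blocked at C.
All paths are blocked; Q ⊥ M | {B, G} holds.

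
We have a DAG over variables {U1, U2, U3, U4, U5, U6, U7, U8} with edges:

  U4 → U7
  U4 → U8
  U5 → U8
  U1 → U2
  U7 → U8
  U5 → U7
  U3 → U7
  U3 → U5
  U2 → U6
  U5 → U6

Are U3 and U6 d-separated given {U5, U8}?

Yes — U3 and U6 are d-separated given {U5, U8}.

4 paths connect U3 and U6; each must be blocked for d-separation to hold:
Path 1: U3 → U7 ← U4 → U8 ← U5 → U6
  U5 is a fork here and U5 is conditioned on, so the path is blocked at U5.
Path 2: U3 → U7 → U8 ← U5 → U6
  U5 is a fork here and U5 is conditioned on, so the path is blocked at U5.
Path 3: U3 → U7 ← U5 → U6
  U5 is a fork here and U5 is conditioned on, so the path is blocked at U5.
Path 4: U3 → U5 → U6
  U5 is a chain here and U5 is conditioned on, so the path is blocked at U5.
Every path is blocked, so U3 and U6 are d-separated given {U5, U8}.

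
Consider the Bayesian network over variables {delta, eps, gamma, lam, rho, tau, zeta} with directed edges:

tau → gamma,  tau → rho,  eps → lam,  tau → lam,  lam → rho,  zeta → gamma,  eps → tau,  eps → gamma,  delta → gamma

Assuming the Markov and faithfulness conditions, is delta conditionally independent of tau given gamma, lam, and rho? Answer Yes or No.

There are 4 undirected paths between delta and tau; checking each against the conditioning set {gamma, lam, rho}:
Path 1: delta → gamma ← tau
  gamma is a collider and gamma is conditioned on, which opens it — no node blocks this path, so it is active.
Path 2: delta → gamma ← eps → tau
  gamma is a collider and gamma is conditioned on, which opens it; eps is a fork and eps is not conditioned on — no node blocks this path, so it is active.
Path 3: delta → gamma ← eps → lam → rho ← tau
  lam is a chain here and lam is conditioned on, so the path is blocked at lam.
Path 4: delta → gamma ← eps → lam ← tau
  gamma is a collider and gamma is conditioned on, which opens it; eps is a fork and eps is not conditioned on; lam is a collider and lam is conditioned on, which opens it — no node blocks this path, so it is active.
Because an active path exists, delta and tau are not d-separated.

No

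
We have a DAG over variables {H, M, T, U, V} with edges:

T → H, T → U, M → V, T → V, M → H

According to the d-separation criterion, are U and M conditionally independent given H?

No

2 paths connect U and M; each must be blocked for d-separation to hold:
Path 1: U ← T → V ← M
  V is a collider here and neither V nor any of its descendants is conditioned on, so the collider stays closed — the path is blocked at V.
Path 2: U ← T → H ← M
  T is a fork and T is not conditioned on; H is a collider and H is conditioned on, which opens it — no node blocks this path, so it is active.
Since the path U ← T → H ← M is active, U and M are not d-separated given {H}.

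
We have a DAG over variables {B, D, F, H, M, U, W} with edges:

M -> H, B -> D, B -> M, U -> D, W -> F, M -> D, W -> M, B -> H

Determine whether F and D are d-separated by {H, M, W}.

Enumerating the 3 paths from F to D and testing each for blocking by {H, M, W}:
Path 1: F ← W → M → H ← B → D
  W is a fork here and W is conditioned on, so the path is blocked at W.
Path 2: F ← W → M → D
  W is a fork here and W is conditioned on, so the path is blocked at W.
Path 3: F ← W → M ← B → D
  W is a fork here and W is conditioned on, so the path is blocked at W.
Every path is blocked, so F and D are d-separated given {H, M, W}.

Yes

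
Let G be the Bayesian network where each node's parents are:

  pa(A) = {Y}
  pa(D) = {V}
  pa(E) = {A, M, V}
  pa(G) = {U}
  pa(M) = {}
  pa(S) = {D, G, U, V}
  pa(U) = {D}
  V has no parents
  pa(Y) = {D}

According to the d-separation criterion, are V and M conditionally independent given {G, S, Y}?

5 paths connect V and M; each must be blocked for d-separation to hold:
Path 1: V → E ← M
  E is a collider here and neither E nor any of its descendants is conditioned on, so the collider stays closed — the path is blocked at E.
Path 2: V → S ← G ← U ← D → Y → A → E ← M
  G is a chain here and G is conditioned on, so the path is blocked at G.
Path 3: V → S ← U ← D → Y → A → E ← M
  Y is a chain here and Y is conditioned on, so the path is blocked at Y.
Path 4: V → S ← D → Y → A → E ← M
  Y is a chain here and Y is conditioned on, so the path is blocked at Y.
Path 5: V → D → Y → A → E ← M
  Y is a chain here and Y is conditioned on, so the path is blocked at Y.
All paths are blocked; V ⊥ M | {G, S, Y} holds.

Yes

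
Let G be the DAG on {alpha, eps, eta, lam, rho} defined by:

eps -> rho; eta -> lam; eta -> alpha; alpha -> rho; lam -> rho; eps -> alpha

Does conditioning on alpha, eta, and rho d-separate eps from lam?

There are 4 undirected paths between eps and lam; checking each against the conditioning set {alpha, eta, rho}:
Path 1: eps → alpha ← eta → lam
  eta is a fork here and eta is conditioned on, so the path is blocked at eta.
Path 2: eps → alpha → rho ← lam
  alpha is a chain here and alpha is conditioned on, so the path is blocked at alpha.
Path 3: eps → rho ← lam
  rho is a collider and rho is conditioned on, which opens it — no node blocks this path, so it is active.
Path 4: eps → rho ← alpha ← eta → lam
  alpha is a chain here and alpha is conditioned on, so the path is blocked at alpha.
Because an active path exists, eps and lam are not d-separated.

No — eps and lam are not d-separated given {alpha, eta, rho}.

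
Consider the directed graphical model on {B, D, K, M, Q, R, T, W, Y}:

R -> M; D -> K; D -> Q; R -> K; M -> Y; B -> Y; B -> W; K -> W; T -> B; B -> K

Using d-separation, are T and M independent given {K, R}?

Yes

3 paths connect T and M; each must be blocked for d-separation to hold:
Path 1: T → B → W ← K ← R → M
  W is a collider here and neither W nor any of its descendants is conditioned on, so the collider stays closed — the path is blocked at W.
Path 2: T → B → K ← R → M
  R is a fork here and R is conditioned on, so the path is blocked at R.
Path 3: T → B → Y ← M
  Y is a collider here and neither Y nor any of its descendants is conditioned on, so the collider stays closed — the path is blocked at Y.
Since every path is blocked, d-separation holds.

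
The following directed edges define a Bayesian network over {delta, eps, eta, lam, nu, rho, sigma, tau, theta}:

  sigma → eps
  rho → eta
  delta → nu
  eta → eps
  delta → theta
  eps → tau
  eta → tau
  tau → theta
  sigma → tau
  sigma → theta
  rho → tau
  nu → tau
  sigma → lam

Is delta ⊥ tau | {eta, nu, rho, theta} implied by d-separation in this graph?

Enumerating the 6 paths from delta to tau and testing each for blocking by {eta, nu, rho, theta}:
Path 1: delta → nu → tau
  nu is a chain here and nu is conditioned on, so the path is blocked at nu.
Path 2: delta → theta ← sigma → tau
  theta is a collider and theta is conditioned on, which opens it; sigma is a fork and sigma is not conditioned on — no node blocks this path, so it is active.
Path 3: delta → theta ← sigma → eps ← eta → tau
  eta is a fork here and eta is conditioned on, so the path is blocked at eta.
Path 4: delta → theta ← sigma → eps ← eta ← rho → tau
  eta is a chain here and eta is conditioned on, so the path is blocked at eta.
Path 5: delta → theta ← sigma → eps → tau
  theta is a collider and theta is conditioned on, which opens it; sigma is a fork and sigma is not conditioned on; eps is a chain and eps is not conditioned on — no node blocks this path, so it is active.
Path 6: delta → theta ← tau
  theta is a collider and theta is conditioned on, which opens it — no node blocks this path, so it is active.
Since the path delta → theta ← sigma → tau is active, delta and tau are not d-separated given {eta, nu, rho, theta}.

No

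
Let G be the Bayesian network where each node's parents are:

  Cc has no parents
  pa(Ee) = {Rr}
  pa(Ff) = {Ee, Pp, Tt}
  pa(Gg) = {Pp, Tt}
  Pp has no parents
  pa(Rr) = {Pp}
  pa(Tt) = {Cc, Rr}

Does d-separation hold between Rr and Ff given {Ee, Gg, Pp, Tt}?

Yes

We examine all 5 paths between Rr and Ff:
Path 1: Rr ← Pp → Ff
  Pp is a fork here and Pp is conditioned on, so the path is blocked at Pp.
Path 2: Rr ← Pp → Gg ← Tt → Ff
  Pp is a fork here and Pp is conditioned on, so the path is blocked at Pp.
Path 3: Rr → Ee → Ff
  Ee is a chain here and Ee is conditioned on, so the path is blocked at Ee.
Path 4: Rr → Tt → Ff
  Tt is a chain here and Tt is conditioned on, so the path is blocked at Tt.
Path 5: Rr → Tt → Gg ← Pp → Ff
  Tt is a chain here and Tt is conditioned on, so the path is blocked at Tt.
Since every path is blocked, d-separation holds.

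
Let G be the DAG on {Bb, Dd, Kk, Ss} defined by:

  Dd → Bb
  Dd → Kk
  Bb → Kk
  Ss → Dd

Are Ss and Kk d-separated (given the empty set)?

Enumerating the 2 paths from Ss to Kk and testing each for blocking by ∅:
  1. Ss → Dd → Kk — Dd:chain[open] ⇒ active
  2. Ss → Dd → Bb → Kk — Dd:chain[open]; Bb:chain[open] ⇒ active
At least one path is unblocked, so d-separation fails.

No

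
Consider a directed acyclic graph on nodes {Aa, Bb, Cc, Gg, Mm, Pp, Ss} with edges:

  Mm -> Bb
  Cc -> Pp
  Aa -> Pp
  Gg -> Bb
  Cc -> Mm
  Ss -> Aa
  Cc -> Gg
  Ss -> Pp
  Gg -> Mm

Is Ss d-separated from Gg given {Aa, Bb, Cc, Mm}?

Enumerating the 6 paths from Ss to Gg and testing each for blocking by {Aa, Bb, Cc, Mm}:
  1. Ss → Aa → Pp ← Cc → Mm → Bb ← Gg — Aa:chain[blocks]; Pp:collider[blocks]; Cc:fork[blocks]; Mm:chain[blocks]; Bb:collider[open] ⇒ blocked
  2. Ss → Aa → Pp ← Cc → Mm ← Gg — Aa:chain[blocks]; Pp:collider[blocks]; Cc:fork[blocks]; Mm:collider[open] ⇒ blocked
  3. Ss → Aa → Pp ← Cc → Gg — Aa:chain[blocks]; Pp:collider[blocks]; Cc:fork[blocks] ⇒ blocked
  4. Ss → Pp ← Cc → Mm → Bb ← Gg — Pp:collider[blocks]; Cc:fork[blocks]; Mm:chain[blocks]; Bb:collider[open] ⇒ blocked
  5. Ss → Pp ← Cc → Mm ← Gg — Pp:collider[blocks]; Cc:fork[blocks]; Mm:collider[open] ⇒ blocked
  6. Ss → Pp ← Cc → Gg — Pp:collider[blocks]; Cc:fork[blocks] ⇒ blocked
All paths are blocked; Ss ⊥ Gg | {Aa, Bb, Cc, Mm} holds.

Yes — Ss and Gg are d-separated given {Aa, Bb, Cc, Mm}.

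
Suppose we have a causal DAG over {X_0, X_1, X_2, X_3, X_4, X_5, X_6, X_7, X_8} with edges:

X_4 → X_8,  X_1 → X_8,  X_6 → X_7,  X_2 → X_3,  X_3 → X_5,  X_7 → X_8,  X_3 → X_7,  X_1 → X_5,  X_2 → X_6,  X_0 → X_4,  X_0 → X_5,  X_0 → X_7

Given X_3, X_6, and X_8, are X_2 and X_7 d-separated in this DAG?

Yes

We examine all 6 paths between X_2 and X_7:
  1. X_2 → X_6 → X_7 — X_6:chain[blocks] ⇒ blocked
  2. X_2 → X_3 → X_7 — X_3:chain[blocks] ⇒ blocked
  3. X_2 → X_3 → X_5 ← X_0 → X_7 — X_3:chain[blocks]; X_5:collider[blocks]; X_0:fork[open] ⇒ blocked
  4. X_2 → X_3 → X_5 ← X_0 → X_4 → X_8 ← X_7 — X_3:chain[blocks]; X_5:collider[blocks]; X_0:fork[open]; X_4:chain[open]; X_8:collider[open] ⇒ blocked
  5. X_2 → X_3 → X_5 ← X_1 → X_8 ← X_7 — X_3:chain[blocks]; X_5:collider[blocks]; X_1:fork[open]; X_8:collider[open] ⇒ blocked
  6. X_2 → X_3 → X_5 ← X_1 → X_8 ← X_4 ← X_0 → X_7 — X_3:chain[blocks]; X_5:collider[blocks]; X_1:fork[open]; X_8:collider[open]; X_4:chain[open]; X_0:fork[open] ⇒ blocked
Since every path is blocked, d-separation holds.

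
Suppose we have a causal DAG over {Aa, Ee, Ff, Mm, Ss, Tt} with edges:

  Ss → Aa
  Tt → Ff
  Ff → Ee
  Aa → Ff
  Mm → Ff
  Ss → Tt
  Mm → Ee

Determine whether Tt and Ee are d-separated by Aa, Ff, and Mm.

Yes

Enumerating the 4 paths from Tt to Ee and testing each for blocking by {Aa, Ff, Mm}:
  1. Tt → Ff ← Mm → Ee — Ff:collider[open]; Mm:fork[blocks] ⇒ blocked
  2. Tt → Ff → Ee — Ff:chain[blocks] ⇒ blocked
  3. Tt ← Ss → Aa → Ff ← Mm → Ee — Ss:fork[open]; Aa:chain[blocks]; Ff:collider[open]; Mm:fork[blocks] ⇒ blocked
  4. Tt ← Ss → Aa → Ff → Ee — Ss:fork[open]; Aa:chain[blocks]; Ff:chain[blocks] ⇒ blocked
Every path is blocked, so Tt and Ee are d-separated given {Aa, Ff, Mm}.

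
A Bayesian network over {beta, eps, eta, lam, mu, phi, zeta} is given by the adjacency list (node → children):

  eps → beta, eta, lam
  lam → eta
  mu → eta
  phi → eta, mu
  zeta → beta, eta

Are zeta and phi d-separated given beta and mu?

6 paths connect zeta and phi; each must be blocked for d-separation to hold:
  1. zeta → beta ← eps → lam → eta ← phi — beta:collider[open]; eps:fork[open]; lam:chain[open]; eta:collider[blocks] ⇒ blocked
  2. zeta → beta ← eps → lam → eta ← mu ← phi — beta:collider[open]; eps:fork[open]; lam:chain[open]; eta:collider[blocks]; mu:chain[blocks] ⇒ blocked
  3. zeta → beta ← eps → eta ← phi — beta:collider[open]; eps:fork[open]; eta:collider[blocks] ⇒ blocked
  4. zeta → beta ← eps → eta ← mu ← phi — beta:collider[open]; eps:fork[open]; eta:collider[blocks]; mu:chain[blocks] ⇒ blocked
  5. zeta → eta ← phi — eta:collider[blocks] ⇒ blocked
  6. zeta → eta ← mu ← phi — eta:collider[blocks]; mu:chain[blocks] ⇒ blocked
Every path is blocked, so zeta and phi are d-separated given {beta, mu}.

Yes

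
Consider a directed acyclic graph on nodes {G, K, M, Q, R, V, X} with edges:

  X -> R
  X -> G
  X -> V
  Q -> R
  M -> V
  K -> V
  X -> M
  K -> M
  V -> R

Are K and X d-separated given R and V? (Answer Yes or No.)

Enumerating the 6 paths from K to X and testing each for blocking by {R, V}:
Path 1: K → M ← X
  M is a collider and its descendant R is conditioned on, which opens it — no node blocks this path, so it is active.
Path 2: K → M → V ← X
  M is a chain and M is not conditioned on; V is a collider and V is conditioned on, which opens it — no node blocks this path, so it is active.
Path 3: K → M → V → R ← X
  V is a chain here and V is conditioned on, so the path is blocked at V.
Path 4: K → V ← X
  V is a collider and V is conditioned on, which opens it — no node blocks this path, so it is active.
Path 5: K → V → R ← X
  V is a chain here and V is conditioned on, so the path is blocked at V.
Path 6: K → V ← M ← X
  V is a collider and V is conditioned on, which opens it; M is a chain and M is not conditioned on — no node blocks this path, so it is active.
Since the path K → M ← X is active, K and X are not d-separated given {R, V}.

No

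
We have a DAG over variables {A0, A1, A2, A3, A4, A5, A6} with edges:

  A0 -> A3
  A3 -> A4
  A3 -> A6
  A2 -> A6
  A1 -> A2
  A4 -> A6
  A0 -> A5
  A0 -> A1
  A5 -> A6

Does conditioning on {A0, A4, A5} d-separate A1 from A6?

There are 4 undirected paths between A1 and A6; checking each against the conditioning set {A0, A4, A5}:
Path 1: A1 → A2 → A6
  A2 is a chain and A2 is not conditioned on — no node blocks this path, so it is active.
Path 2: A1 ← A0 → A5 → A6
  A0 is a fork here and A0 is conditioned on, so the path is blocked at A0.
Path 3: A1 ← A0 → A3 → A6
  A0 is a fork here and A0 is conditioned on, so the path is blocked at A0.
Path 4: A1 ← A0 → A3 → A4 → A6
  A0 is a fork here and A0 is conditioned on, so the path is blocked at A0.
Since the path A1 → A2 → A6 is active, A1 and A6 are not d-separated given {A0, A4, A5}.

No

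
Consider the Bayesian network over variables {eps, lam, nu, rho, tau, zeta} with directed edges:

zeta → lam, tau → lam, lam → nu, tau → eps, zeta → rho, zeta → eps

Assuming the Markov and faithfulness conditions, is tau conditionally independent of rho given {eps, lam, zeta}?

2 paths connect tau and rho; each must be blocked for d-separation to hold:
Path 1: tau → eps ← zeta → rho
  zeta is a fork here and zeta is conditioned on, so the path is blocked at zeta.
Path 2: tau → lam ← zeta → rho
  zeta is a fork here and zeta is conditioned on, so the path is blocked at zeta.
Every path is blocked, so tau and rho are d-separated given {eps, lam, zeta}.

Yes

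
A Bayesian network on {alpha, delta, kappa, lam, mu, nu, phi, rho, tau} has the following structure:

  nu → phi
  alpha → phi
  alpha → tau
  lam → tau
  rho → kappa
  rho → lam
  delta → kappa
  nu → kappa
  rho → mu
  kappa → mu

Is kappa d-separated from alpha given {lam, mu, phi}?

No

Enumerating the 3 paths from kappa to alpha and testing each for blocking by {lam, mu, phi}:
Path 1: kappa ← rho → lam → tau ← alpha
  lam is a chain here and lam is conditioned on, so the path is blocked at lam.
Path 2: kappa ← nu → phi ← alpha
  nu is a fork and nu is not conditioned on; phi is a collider and phi is conditioned on, which opens it — no node blocks this path, so it is active.
Path 3: kappa → mu ← rho → lam → tau ← alpha
  lam is a chain here and lam is conditioned on, so the path is blocked at lam.
Because an active path exists, kappa and alpha are not d-separated.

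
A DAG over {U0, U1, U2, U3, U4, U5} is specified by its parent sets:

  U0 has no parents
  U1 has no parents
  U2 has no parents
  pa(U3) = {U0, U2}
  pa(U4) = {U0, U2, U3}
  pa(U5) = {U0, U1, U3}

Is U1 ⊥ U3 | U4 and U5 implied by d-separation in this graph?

We examine all 4 paths between U1 and U3:
Path 1: U1 → U5 ← U0 → U3
  U5 is a collider and U5 is conditioned on, which opens it; U0 is a fork and U0 is not conditioned on — no node blocks this path, so it is active.
Path 2: U1 → U5 ← U0 → U4 ← U3
  U5 is a collider and U5 is conditioned on, which opens it; U0 is a fork and U0 is not conditioned on; U4 is a collider and U4 is conditioned on, which opens it — no node blocks this path, so it is active.
Path 3: U1 → U5 ← U0 → U4 ← U2 → U3
  U5 is a collider and U5 is conditioned on, which opens it; U0 is a fork and U0 is not conditioned on; U4 is a collider and U4 is conditioned on, which opens it; U2 is a fork and U2 is not conditioned on — no node blocks this path, so it is active.
Path 4: U1 → U5 ← U3
  U5 is a collider and U5 is conditioned on, which opens it — no node blocks this path, so it is active.
Since the path U1 → U5 ← U0 → U3 is active, U1 and U3 are not d-separated given {U4, U5}.

No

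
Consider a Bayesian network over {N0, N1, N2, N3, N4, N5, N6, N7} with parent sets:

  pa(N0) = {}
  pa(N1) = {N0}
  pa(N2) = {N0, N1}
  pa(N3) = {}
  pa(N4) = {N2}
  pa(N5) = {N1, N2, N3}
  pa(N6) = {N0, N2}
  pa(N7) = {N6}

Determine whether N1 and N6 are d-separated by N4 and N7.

There are 6 undirected paths between N1 and N6; checking each against the conditioning set {N4, N7}:
Path 1: N1 → N2 ← N0 → N6
  N2 is a collider and its descendant N7 is conditioned on, which opens it; N0 is a fork and N0 is not conditioned on — no node blocks this path, so it is active.
Path 2: N1 → N2 → N6
  N2 is a chain and N2 is not conditioned on — no node blocks this path, so it is active.
Path 3: N1 ← N0 → N2 → N6
  N0 is a fork and N0 is not conditioned on; N2 is a chain and N2 is not conditioned on — no node blocks this path, so it is active.
Path 4: N1 ← N0 → N6
  N0 is a fork and N0 is not conditioned on — no node blocks this path, so it is active.
Path 5: N1 → N5 ← N2 ← N0 → N6
  N5 is a collider here and neither N5 nor any of its descendants is conditioned on, so the collider stays closed — the path is blocked at N5.
Path 6: N1 → N5 ← N2 → N6
  N5 is a collider here and neither N5 nor any of its descendants is conditioned on, so the collider stays closed — the path is blocked at N5.
Because an active path exists, N1 and N6 are not d-separated.

No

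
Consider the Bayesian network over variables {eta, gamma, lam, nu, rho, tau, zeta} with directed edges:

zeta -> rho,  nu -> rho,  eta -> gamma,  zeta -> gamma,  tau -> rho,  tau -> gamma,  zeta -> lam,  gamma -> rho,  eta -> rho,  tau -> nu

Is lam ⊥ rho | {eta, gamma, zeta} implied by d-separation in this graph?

Yes

There are 5 undirected paths between lam and rho; checking each against the conditioning set {eta, gamma, zeta}:
Path 1: lam ← zeta → rho
  zeta is a fork here and zeta is conditioned on, so the path is blocked at zeta.
Path 2: lam ← zeta → gamma → rho
  zeta is a fork here and zeta is conditioned on, so the path is blocked at zeta.
Path 3: lam ← zeta → gamma ← tau → rho
  zeta is a fork here and zeta is conditioned on, so the path is blocked at zeta.
Path 4: lam ← zeta → gamma ← tau → nu → rho
  zeta is a fork here and zeta is conditioned on, so the path is blocked at zeta.
Path 5: lam ← zeta → gamma ← eta → rho
  zeta is a fork here and zeta is conditioned on, so the path is blocked at zeta.
Since every path is blocked, d-separation holds.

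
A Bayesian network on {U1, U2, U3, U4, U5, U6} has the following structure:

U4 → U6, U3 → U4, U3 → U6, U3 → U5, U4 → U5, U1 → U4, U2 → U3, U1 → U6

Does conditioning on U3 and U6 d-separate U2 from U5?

Yes

We examine all 4 paths between U2 and U5:
Path 1: U2 → U3 → U4 → U5
  U3 is a chain here and U3 is conditioned on, so the path is blocked at U3.
Path 2: U2 → U3 → U5
  U3 is a chain here and U3 is conditioned on, so the path is blocked at U3.
Path 3: U2 → U3 → U6 ← U4 → U5
  U3 is a chain here and U3 is conditioned on, so the path is blocked at U3.
Path 4: U2 → U3 → U6 ← U1 → U4 → U5
  U3 is a chain here and U3 is conditioned on, so the path is blocked at U3.
All paths are blocked; U2 ⊥ U5 | {U3, U6} holds.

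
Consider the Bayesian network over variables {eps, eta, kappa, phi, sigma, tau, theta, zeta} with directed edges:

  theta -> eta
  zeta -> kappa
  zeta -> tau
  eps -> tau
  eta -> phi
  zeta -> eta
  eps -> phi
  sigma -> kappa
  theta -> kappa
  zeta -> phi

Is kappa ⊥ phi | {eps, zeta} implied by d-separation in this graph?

Enumerating the 6 paths from kappa to phi and testing each for blocking by {eps, zeta}:
Path 1: kappa ← theta → eta → phi
  theta is a fork and theta is not conditioned on; eta is a chain and eta is not conditioned on — no node blocks this path, so it is active.
Path 2: kappa ← theta → eta ← zeta → tau ← eps → phi
  eta is a collider here and neither eta nor any of its descendants is conditioned on, so the collider stays closed — the path is blocked at eta.
Path 3: kappa ← theta → eta ← zeta → phi
  eta is a collider here and neither eta nor any of its descendants is conditioned on, so the collider stays closed — the path is blocked at eta.
Path 4: kappa ← zeta → tau ← eps → phi
  zeta is a fork here and zeta is conditioned on, so the path is blocked at zeta.
Path 5: kappa ← zeta → phi
  zeta is a fork here and zeta is conditioned on, so the path is blocked at zeta.
Path 6: kappa ← zeta → eta → phi
  zeta is a fork here and zeta is conditioned on, so the path is blocked at zeta.
Because an active path exists, kappa and phi are not d-separated.

No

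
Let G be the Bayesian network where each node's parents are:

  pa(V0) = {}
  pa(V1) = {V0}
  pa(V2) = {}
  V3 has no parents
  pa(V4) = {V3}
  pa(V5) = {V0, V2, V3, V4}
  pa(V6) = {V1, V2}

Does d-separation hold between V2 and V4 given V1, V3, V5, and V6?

No

There are 4 undirected paths between V2 and V4; checking each against the conditioning set {V1, V3, V5, V6}:
Path 1: V2 → V5 ← V4
  V5 is a collider and V5 is conditioned on, which opens it — no node blocks this path, so it is active.
Path 2: V2 → V5 ← V3 → V4
  V3 is a fork here and V3 is conditioned on, so the path is blocked at V3.
Path 3: V2 → V6 ← V1 ← V0 → V5 ← V4
  V1 is a chain here and V1 is conditioned on, so the path is blocked at V1.
Path 4: V2 → V6 ← V1 ← V0 → V5 ← V3 → V4
  V1 is a chain here and V1 is conditioned on, so the path is blocked at V1.
At least one path is unblocked, so d-separation fails.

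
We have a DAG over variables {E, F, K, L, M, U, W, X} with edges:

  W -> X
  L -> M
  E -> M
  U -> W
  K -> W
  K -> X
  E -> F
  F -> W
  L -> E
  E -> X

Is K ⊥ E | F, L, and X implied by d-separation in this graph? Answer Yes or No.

No

4 paths connect K and E; each must be blocked for d-separation to hold:
Path 1: K → W ← F ← E
  F is a chain here and F is conditioned on, so the path is blocked at F.
Path 2: K → W → X ← E
  W is a chain and W is not conditioned on; X is a collider and X is conditioned on, which opens it — no node blocks this path, so it is active.
Path 3: K → X ← W ← F ← E
  F is a chain here and F is conditioned on, so the path is blocked at F.
Path 4: K → X ← E
  X is a collider and X is conditioned on, which opens it — no node blocks this path, so it is active.
At least one path is unblocked, so d-separation fails.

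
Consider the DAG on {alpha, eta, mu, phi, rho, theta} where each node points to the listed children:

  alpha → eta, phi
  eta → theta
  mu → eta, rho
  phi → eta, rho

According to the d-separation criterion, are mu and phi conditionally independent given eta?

No

We examine all 3 paths between mu and phi:
Path 1: mu → rho ← phi
  rho is a collider here and neither rho nor any of its descendants is conditioned on, so the collider stays closed — the path is blocked at rho.
Path 2: mu → eta ← alpha → phi
  eta is a collider and eta is conditioned on, which opens it; alpha is a fork and alpha is not conditioned on — no node blocks this path, so it is active.
Path 3: mu → eta ← phi
  eta is a collider and eta is conditioned on, which opens it — no node blocks this path, so it is active.
Because an active path exists, mu and phi are not d-separated.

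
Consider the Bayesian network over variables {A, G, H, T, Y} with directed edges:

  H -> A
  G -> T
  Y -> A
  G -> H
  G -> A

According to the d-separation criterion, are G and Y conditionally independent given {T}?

2 paths connect G and Y; each must be blocked for d-separation to hold:
Path 1: G → H → A ← Y
  A is a collider here and neither A nor any of its descendants is conditioned on, so the collider stays closed — the path is blocked at A.
Path 2: G → A ← Y
  A is a collider here and neither A nor any of its descendants is conditioned on, so the collider stays closed — the path is blocked at A.
Every path is blocked, so G and Y are d-separated given {T}.

Yes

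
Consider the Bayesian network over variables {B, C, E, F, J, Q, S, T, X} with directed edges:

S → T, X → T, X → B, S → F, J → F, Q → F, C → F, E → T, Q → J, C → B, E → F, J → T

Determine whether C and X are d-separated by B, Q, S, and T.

There are 5 undirected paths between C and X; checking each against the conditioning set {B, Q, S, T}:
  1. C → F ← J → T ← X — F:collider[blocks]; J:fork[open]; T:collider[open] ⇒ blocked
  2. C → F ← E → T ← X — F:collider[blocks]; E:fork[open]; T:collider[open] ⇒ blocked
  3. C → F ← S → T ← X — F:collider[blocks]; S:fork[blocks]; T:collider[open] ⇒ blocked
  4. C → F ← Q → J → T ← X — F:collider[blocks]; Q:fork[blocks]; J:chain[open]; T:collider[open] ⇒ blocked
  5. C → B ← X — B:collider[open] ⇒ active
Since the path C → B ← X is active, C and X are not d-separated given {B, Q, S, T}.

No — C and X are not d-separated given {B, Q, S, T}.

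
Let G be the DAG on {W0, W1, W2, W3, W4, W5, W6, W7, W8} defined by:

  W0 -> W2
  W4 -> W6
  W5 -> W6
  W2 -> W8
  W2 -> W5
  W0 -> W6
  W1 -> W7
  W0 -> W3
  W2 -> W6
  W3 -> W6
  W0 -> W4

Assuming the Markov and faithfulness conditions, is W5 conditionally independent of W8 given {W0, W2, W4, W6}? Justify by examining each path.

5 paths connect W5 and W8; each must be blocked for d-separation to hold:
Path 1: W5 → W6 ← W3 ← W0 → W2 → W8
  W0 is a fork here and W0 is conditioned on, so the path is blocked at W0.
Path 2: W5 → W6 ← W2 → W8
  W2 is a fork here and W2 is conditioned on, so the path is blocked at W2.
Path 3: W5 → W6 ← W0 → W2 → W8
  W0 is a fork here and W0 is conditioned on, so the path is blocked at W0.
Path 4: W5 → W6 ← W4 ← W0 → W2 → W8
  W4 is a chain here and W4 is conditioned on, so the path is blocked at W4.
Path 5: W5 ← W2 → W8
  W2 is a fork here and W2 is conditioned on, so the path is blocked at W2.
Every path is blocked, so W5 and W8 are d-separated given {W0, W2, W4, W6}.

Yes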